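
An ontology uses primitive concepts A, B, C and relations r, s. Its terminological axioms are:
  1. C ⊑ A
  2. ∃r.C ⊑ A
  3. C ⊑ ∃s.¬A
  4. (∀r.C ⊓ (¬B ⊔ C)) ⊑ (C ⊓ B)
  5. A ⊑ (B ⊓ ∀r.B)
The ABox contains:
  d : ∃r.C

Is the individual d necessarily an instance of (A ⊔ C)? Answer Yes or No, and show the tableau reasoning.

1. d : (A ⊔ C)?  L(d) = {∃r.C} ∪ {(¬A ⊓ ¬C)}
   clash {A, ¬A} at d — d ∈ (A ⊔ C)
2. Hence d : (A ⊔ C): entailed.

Yes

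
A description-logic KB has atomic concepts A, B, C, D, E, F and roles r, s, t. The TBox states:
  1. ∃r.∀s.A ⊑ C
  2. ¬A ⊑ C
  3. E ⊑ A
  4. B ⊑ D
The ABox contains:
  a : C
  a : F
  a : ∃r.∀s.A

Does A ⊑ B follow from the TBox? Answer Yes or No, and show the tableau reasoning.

1. A ⊑ B  ⇔  (A ⊓ ¬B) unsat w.r.t. T
   open: L(x₀) ⊇ {A, ¬B, ∀r.∃s.¬A}
2. Hence A ⊑ B: not entailed.

No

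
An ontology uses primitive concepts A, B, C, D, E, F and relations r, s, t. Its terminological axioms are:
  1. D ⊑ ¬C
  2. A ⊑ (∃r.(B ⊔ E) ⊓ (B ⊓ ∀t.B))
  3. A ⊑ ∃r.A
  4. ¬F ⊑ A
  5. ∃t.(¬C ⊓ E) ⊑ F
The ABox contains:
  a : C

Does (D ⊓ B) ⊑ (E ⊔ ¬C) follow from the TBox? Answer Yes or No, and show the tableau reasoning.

1. (D ⊓ B) ⊑ (E ⊔ ¬C)  ⇔  ((D ⊓ B) ⊓ (¬E ⊓ C)) unsat w.r.t. T
   all branches close; clash {C, ¬C} at x₀
2. Hence (D ⊓ B) ⊑ (E ⊔ ¬C): entailed.

Yes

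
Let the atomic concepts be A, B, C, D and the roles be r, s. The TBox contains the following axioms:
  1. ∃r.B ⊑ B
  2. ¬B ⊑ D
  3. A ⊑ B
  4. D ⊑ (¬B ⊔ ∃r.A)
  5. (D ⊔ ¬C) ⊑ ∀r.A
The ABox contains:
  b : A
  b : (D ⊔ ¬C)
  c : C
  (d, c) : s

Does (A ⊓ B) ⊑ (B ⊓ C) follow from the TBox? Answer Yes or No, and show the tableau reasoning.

1. (A ⊓ B) ⊑ (B ⊓ C)  ⇔  ((A ⊓ B) ⊓ (¬B ⊔ ¬C)) unsat w.r.t. T
   open: L(x₀) ⊇ {A, B, ¬C, ¬D, ∀r.A}
2. Hence (A ⊓ B) ⊑ (B ⊓ C): not entailed.

No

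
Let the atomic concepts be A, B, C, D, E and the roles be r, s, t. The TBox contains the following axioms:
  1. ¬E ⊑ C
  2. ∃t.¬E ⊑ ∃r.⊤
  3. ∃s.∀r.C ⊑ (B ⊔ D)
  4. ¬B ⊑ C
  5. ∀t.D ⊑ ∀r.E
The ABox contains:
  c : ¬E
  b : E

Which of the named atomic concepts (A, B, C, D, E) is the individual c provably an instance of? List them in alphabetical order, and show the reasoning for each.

1. c : A?  L(c) = {¬E} ∪ {¬A}
   apply at c: ¬E⊑C
   open: L(c) ⊇ {B, C, ¬A, ¬E, ∀s.∃r.¬C, …} (+ ∃-successors) — c ∉ A possible
2. c : B?  L(c) = {¬E} ∪ {¬B}
   apply at c: ¬E⊑C; ¬B⊑C
   open: L(c) ⊇ {C, ¬B, ¬E, ∀s.∃r.¬C, ∀t.E, …} (+ ∃-successors) — c ∉ B possible
3. c : C?  L(c) = {¬E} ∪ {¬C}
   clash {C, ¬C} at c — c ∈ C
4. c : D?  L(c) = {¬E} ∪ {¬D}
   apply at c: ¬E⊑C
   open: L(c) ⊇ {B, C, ¬D, ¬E, ∀s.∃r.¬C, …} (+ ∃-successors) — c ∉ D possible
5. c : E?  L(c) = {¬E} ∪ {¬E}
   apply at c: ¬E⊑C
   open: L(c) ⊇ {B, C, ¬E, ∀s.∃r.¬C, ∀t.E, …} (+ ∃-successors) — c ∉ E possible
6. Entailed for c: {C}

{C}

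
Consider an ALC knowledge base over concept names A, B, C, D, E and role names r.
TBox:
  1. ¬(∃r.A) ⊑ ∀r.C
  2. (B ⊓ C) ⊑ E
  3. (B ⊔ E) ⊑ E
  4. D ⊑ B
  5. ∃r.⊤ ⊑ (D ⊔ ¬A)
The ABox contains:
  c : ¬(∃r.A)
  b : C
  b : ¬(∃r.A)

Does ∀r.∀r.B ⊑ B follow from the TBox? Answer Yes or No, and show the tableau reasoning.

No

1. ∀r.∀r.B ⊑ B  ⇔  (∀r.∀r.B ⊓ ¬B) unsat w.r.t. T
   open: L(x₀) ⊇ {¬A, ¬B, ¬D, ¬E, ∀r.∀r.B, …} (+ ∃-successors)
2. Hence ∀r.∀r.B ⊑ B: not entailed.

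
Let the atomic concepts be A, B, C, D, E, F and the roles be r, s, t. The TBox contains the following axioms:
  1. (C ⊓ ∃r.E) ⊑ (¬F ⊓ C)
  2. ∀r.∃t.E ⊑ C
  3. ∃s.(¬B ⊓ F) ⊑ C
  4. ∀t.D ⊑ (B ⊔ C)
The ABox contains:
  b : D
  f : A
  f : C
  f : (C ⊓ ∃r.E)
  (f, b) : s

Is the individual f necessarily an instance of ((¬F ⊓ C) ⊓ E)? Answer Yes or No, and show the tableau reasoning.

1. f : ((¬F ⊓ C) ⊓ E)?  L(f) = {A, C, (C ⊓ ∃r.E)} ∪ {((F ⊔ ¬C) ⊔ ¬E)}
   apply at f: (C ⊓ ∃r.E)⊑(¬F ⊓ C)
   open: L(f) ⊇ {A, C, ¬E, ¬F, ∃r.E, …} (+ ∃-successors) — f ∉ ((¬F ⊓ C) ⊓ E) possible
2. Hence f : ((¬F ⊓ C) ⊓ E): not entailed.

No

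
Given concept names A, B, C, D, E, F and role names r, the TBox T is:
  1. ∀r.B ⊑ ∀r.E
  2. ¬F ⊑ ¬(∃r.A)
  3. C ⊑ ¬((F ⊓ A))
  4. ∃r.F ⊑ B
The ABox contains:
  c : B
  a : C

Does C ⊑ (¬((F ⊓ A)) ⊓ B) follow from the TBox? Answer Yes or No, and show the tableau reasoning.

1. C ⊑ (¬((F ⊓ A)) ⊓ B)  ⇔  (C ⊓ ((F ⊓ A) ⊔ ¬B)) unsat w.r.t. T
   apply at x₀: C⊑¬((F ⊓ A))
   open: L(x₀) ⊇ {C, F, ¬A, ¬B, ∀r.¬F, …} (+ ∃-successors)
2. Hence C ⊑ (¬((F ⊓ A)) ⊓ B): not entailed.

No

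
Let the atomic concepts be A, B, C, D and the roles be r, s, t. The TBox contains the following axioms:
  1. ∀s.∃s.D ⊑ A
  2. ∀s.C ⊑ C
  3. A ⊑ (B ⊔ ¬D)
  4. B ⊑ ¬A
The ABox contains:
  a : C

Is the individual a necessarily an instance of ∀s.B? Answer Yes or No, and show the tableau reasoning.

No

1. a : ∀s.B?  L(a) = {C} ∪ {∃s.¬B}
   open: L(a) ⊇ {C, ¬A, ¬B, ∃s.¬B, ∃s.∀s.¬D} (+ ∃-successors) — a ∉ ∀s.B possible
2. Hence a : ∀s.B: not entailed.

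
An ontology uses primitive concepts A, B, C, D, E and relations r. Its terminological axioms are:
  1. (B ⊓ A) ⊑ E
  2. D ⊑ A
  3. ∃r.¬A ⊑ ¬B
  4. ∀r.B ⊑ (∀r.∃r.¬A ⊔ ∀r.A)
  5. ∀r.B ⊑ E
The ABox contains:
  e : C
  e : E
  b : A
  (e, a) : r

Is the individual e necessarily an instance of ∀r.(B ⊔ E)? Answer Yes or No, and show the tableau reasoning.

1. e : ∀r.(B ⊔ E)?  L(e) = {C, E} ∪ {∃r.(¬B ⊓ ¬E)}
   open: L(e) ⊇ {C, E, ¬D, ∀r.A, ∃r.(¬B ⊓ ¬E), …} (+ ∃-successors) — e ∉ ∀r.(B ⊔ E) possible
2. Hence e : ∀r.(B ⊔ E): not entailed.

No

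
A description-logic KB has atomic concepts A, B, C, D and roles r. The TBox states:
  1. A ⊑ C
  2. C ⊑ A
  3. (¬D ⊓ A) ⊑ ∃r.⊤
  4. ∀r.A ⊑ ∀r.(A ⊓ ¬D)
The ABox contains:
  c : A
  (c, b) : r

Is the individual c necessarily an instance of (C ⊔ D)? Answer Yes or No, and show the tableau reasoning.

Yes

1. c : (C ⊔ D)?  L(c) = {A} ∪ {(¬C ⊓ ¬D)}
   clash {C, ¬C} at c — c ∈ (C ⊔ D)
2. Hence c : (C ⊔ D): entailed.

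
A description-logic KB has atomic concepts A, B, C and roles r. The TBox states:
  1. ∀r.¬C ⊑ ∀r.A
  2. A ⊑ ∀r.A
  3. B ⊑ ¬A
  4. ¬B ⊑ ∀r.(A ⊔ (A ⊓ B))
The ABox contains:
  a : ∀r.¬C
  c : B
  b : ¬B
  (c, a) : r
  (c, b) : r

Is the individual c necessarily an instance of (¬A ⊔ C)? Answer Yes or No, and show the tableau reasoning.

Yes

1. c : (¬A ⊔ C)?  L(c) = {B} ∪ {(A ⊓ ¬C)}
   clash {A, ¬A} at c — c ∈ (¬A ⊔ C)
2. Hence c : (¬A ⊔ C): entailed.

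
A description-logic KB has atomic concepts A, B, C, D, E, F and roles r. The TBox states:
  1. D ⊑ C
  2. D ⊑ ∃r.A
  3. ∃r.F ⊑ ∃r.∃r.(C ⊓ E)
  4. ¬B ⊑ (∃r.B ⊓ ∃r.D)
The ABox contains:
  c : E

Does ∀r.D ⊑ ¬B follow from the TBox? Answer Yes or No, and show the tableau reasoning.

No

1. ∀r.D ⊑ ¬B  ⇔  (∀r.D ⊓ B) unsat w.r.t. T
   open: L(x₀) ⊇ {B, ¬D, ∀r.D, ∀r.¬F}
2. Hence ∀r.D ⊑ ¬B: not entailed.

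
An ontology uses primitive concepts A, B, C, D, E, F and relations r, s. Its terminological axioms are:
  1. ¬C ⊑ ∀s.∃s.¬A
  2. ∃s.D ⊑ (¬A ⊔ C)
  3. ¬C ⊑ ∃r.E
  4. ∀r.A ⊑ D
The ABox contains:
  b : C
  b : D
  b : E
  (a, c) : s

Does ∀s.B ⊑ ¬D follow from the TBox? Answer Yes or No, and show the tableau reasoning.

No

1. ∀s.B ⊑ ¬D  ⇔  (∀s.B ⊓ D) unsat w.r.t. T
   open: L(x₀) ⊇ {C, D, ∀s.B, ∀s.¬D}
2. Hence ∀s.B ⊑ ¬D: not entailed.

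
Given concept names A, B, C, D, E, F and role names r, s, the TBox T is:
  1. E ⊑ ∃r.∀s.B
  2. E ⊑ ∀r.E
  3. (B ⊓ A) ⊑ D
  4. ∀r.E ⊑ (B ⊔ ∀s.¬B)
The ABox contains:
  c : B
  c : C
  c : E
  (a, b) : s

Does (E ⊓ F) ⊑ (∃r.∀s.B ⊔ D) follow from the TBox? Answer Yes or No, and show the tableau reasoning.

1. (E ⊓ F) ⊑ (∃r.∀s.B ⊔ D)  ⇔  ((E ⊓ F) ⊓ (∀r.∃s.¬B ⊓ ¬D)) unsat w.r.t. T
   all branches close; clash {D, ¬D} at x₀
2. Hence (E ⊓ F) ⊑ (∃r.∀s.B ⊔ D): entailed.

Yes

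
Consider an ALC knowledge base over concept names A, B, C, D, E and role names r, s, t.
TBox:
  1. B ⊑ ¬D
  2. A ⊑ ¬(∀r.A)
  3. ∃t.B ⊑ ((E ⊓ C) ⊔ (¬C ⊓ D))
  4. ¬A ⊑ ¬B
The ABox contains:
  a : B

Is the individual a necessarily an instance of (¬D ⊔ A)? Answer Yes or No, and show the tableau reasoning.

1. a : (¬D ⊔ A)?  L(a) = {B} ∪ {(D ⊓ ¬A)}
   clash {B, ¬B} at a — a ∈ (¬D ⊔ A)
2. Hence a : (¬D ⊔ A): entailed.

Yes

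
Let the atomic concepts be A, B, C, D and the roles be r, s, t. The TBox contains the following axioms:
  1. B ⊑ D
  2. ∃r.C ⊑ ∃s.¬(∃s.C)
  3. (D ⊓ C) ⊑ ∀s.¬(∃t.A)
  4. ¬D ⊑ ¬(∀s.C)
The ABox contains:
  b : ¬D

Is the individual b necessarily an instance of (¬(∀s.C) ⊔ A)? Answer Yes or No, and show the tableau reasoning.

Yes

1. b : (¬(∀s.C) ⊔ A)?  L(b) = {¬D} ∪ {(∀s.C ⊓ ¬A)}
   clash {D, ¬D} at b — b ∈ (¬(∀s.C) ⊔ A)
2. Hence b : (¬(∀s.C) ⊔ A): entailed.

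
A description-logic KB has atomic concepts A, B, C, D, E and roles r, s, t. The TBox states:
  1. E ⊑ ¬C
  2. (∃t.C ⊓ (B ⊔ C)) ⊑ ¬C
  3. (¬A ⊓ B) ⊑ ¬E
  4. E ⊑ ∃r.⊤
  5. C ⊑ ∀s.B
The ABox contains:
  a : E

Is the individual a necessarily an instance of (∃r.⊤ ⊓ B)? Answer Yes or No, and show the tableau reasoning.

1. a : (∃r.⊤ ⊓ B)?  L(a) = {E} ∪ {(∀r.⊥ ⊔ ¬B)}
   apply at a: E⊑¬C; E⊑∃r.⊤
   open: L(a) ⊇ {E, ¬B, ¬C, ∃r.⊤} (+ ∃-successors) — a ∉ (∃r.⊤ ⊓ B) possible
2. Hence a : (∃r.⊤ ⊓ B): not entailed.

No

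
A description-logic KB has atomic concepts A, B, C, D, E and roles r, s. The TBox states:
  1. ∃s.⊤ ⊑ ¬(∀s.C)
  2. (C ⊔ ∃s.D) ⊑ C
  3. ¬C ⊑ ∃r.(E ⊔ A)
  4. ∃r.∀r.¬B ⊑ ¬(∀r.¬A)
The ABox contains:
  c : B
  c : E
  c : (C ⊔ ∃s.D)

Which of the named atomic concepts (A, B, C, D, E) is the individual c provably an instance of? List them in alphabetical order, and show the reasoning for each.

1. c : A?  L(c) = {B, E, (C ⊔ ∃s.D)} ∪ {¬A}
   apply at c: (C ⊔ ∃s.D)⊑C
   open: L(c) ⊇ {B, C, E, ¬A, ∀r.∃r.B, …} — c ∉ A possible
2. c : B?  L(c) = {B, E, (C ⊔ ∃s.D)} ∪ {¬B}
   clash {B, ¬B} at c — c ∈ B
3. c : C?  L(c) = {B, E, (C ⊔ ∃s.D)} ∪ {¬C}
   clash {C, ¬C} at c — c ∈ C
4. c : D?  L(c) = {B, E, (C ⊔ ∃s.D)} ∪ {¬D}
   apply at c: (C ⊔ ∃s.D)⊑C
   open: L(c) ⊇ {B, C, E, ¬D, ∀r.∃r.B, …} — c ∉ D possible
5. c : E?  L(c) = {B, E, (C ⊔ ∃s.D)} ∪ {¬E}
   clash {E, ¬E} at c — c ∈ E
6. Entailed for c: {B, C, E}

{B, C, E}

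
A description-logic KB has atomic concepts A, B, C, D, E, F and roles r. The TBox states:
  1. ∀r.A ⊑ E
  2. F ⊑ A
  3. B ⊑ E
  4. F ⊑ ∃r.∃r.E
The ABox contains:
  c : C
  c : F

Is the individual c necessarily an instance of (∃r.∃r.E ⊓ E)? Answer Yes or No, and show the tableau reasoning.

1. c : (∃r.∃r.E ⊓ E)?  L(c) = {C, F} ∪ {(∀r.∀r.¬E ⊔ ¬E)}
   apply at c: F⊑A; F⊑∃r.∃r.E
   open: L(c) ⊇ {A, C, F, ¬B, ¬E, …} (+ ∃-successors) — c ∉ (∃r.∃r.E ⊓ E) possible
2. Hence c : (∃r.∃r.E ⊓ E): not entailed.

No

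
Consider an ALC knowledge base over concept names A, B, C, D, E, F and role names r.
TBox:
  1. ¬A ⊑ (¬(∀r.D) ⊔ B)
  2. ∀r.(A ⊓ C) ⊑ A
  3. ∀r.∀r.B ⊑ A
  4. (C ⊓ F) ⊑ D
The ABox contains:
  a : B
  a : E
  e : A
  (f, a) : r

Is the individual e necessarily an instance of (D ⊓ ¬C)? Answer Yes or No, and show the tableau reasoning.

No

1. e : (D ⊓ ¬C)?  L(e) = {A} ∪ {(¬D ⊔ C)}
   open: L(e) ⊇ {A, ¬C, ¬D} — e ∉ (D ⊓ ¬C) possible
2. Hence e : (D ⊓ ¬C): not entailed.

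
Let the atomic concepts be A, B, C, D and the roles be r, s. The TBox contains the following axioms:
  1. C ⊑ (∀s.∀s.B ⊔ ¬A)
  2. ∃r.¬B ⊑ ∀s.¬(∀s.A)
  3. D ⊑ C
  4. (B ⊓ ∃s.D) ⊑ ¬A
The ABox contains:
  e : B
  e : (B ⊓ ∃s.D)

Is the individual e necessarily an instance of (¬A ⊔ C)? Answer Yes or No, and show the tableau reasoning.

1. e : (¬A ⊔ C)?  L(e) = {B, (B ⊓ ∃s.D)} ∪ {(A ⊓ ¬C)}
   clash {C, ¬C} at e — e ∈ (¬A ⊔ C)
2. Hence e : (¬A ⊔ C): entailed.

Yes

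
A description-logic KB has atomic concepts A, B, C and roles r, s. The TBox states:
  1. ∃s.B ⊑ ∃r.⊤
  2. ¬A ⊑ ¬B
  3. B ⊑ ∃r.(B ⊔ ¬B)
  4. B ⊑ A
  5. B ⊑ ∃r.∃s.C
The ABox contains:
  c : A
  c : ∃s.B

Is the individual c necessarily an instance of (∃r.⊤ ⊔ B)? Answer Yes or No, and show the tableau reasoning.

1. c : (∃r.⊤ ⊔ B)?  L(c) = {A, ∃s.B} ∪ {(∀r.⊥ ⊓ ¬B)}
   clash ⊥ at an ∃-successor — c ∈ (∃r.⊤ ⊔ B)
2. Hence c : (∃r.⊤ ⊔ B): entailed.

Yes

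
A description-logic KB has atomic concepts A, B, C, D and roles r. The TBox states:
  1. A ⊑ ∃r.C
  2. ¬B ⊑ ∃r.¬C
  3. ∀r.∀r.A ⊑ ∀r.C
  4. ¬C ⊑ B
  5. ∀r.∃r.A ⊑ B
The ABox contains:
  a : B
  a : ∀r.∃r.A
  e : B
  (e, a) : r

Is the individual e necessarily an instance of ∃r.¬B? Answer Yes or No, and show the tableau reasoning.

1. e : ∃r.¬B?  L(e) = {B} ∪ {∀r.B}
   open: L(e) ⊇ {B, ¬A, ∀r.B, ∃r.∃r.¬A} (+ ∃-successors) — e ∉ ∃r.¬B possible
2. Hence e : ∃r.¬B: not entailed.

No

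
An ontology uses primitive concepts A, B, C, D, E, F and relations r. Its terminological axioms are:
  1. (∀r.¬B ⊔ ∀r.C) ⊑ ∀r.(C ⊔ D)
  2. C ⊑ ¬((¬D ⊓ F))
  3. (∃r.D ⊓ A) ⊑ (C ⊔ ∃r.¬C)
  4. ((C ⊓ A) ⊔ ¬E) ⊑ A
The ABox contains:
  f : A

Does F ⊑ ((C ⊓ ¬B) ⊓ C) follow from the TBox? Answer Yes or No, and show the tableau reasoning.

No

1. F ⊑ ((C ⊓ ¬B) ⊓ C)  ⇔  (F ⊓ ((¬C ⊔ B) ⊔ ¬C)) unsat w.r.t. T
   open: L(x₀) ⊇ {E, F, ¬C, ∀r.¬D, ∃r.B, …} (+ ∃-successors)
2. Hence F ⊑ ((C ⊓ ¬B) ⊓ C): not entailed.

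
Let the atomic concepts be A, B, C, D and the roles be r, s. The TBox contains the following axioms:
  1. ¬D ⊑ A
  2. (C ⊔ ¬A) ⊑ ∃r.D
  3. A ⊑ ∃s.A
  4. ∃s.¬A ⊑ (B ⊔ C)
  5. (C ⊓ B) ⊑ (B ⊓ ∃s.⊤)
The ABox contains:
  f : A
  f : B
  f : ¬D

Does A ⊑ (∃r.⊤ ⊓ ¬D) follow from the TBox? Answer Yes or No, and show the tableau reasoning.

1. A ⊑ (∃r.⊤ ⊓ ¬D)  ⇔  (A ⊓ (∀r.⊥ ⊔ D)) unsat w.r.t. T
   apply at x₀: A⊑∃s.A
   open: L(x₀) ⊇ {A, ¬C, ∀r.⊥, ∀s.A, ∃s.A} (+ ∃-successors)
2. Hence A ⊑ (∃r.⊤ ⊓ ¬D): not entailed.

No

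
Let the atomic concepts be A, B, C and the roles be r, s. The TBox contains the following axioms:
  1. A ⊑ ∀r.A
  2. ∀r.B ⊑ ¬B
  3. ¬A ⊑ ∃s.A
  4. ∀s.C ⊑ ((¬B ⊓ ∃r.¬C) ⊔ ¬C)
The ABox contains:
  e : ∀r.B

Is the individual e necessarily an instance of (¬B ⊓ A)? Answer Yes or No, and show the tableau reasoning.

No

1. e : (¬B ⊓ A)?  L(e) = {∀r.B} ∪ {(B ⊔ ¬A)}
   apply at e: ∀r.B⊑¬B
   open: L(e) ⊇ {¬A, ¬B, ∀r.B, ∃s.A, ∃s.¬C} (+ ∃-successors) — e ∉ (¬B ⊓ A) possible
2. Hence e : (¬B ⊓ A): not entailed.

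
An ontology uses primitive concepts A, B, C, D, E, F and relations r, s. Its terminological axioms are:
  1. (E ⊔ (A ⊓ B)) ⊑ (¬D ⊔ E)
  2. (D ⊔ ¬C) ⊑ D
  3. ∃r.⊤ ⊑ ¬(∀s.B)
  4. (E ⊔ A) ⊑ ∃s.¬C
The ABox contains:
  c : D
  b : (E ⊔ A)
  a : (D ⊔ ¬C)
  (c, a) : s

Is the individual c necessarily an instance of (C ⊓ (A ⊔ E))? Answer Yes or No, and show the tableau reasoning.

1. c : (C ⊓ (A ⊔ E))?  L(c) = {D} ∪ {(¬C ⊔ (¬A ⊓ ¬E))}
   open: L(c) ⊇ {D, ¬A, ¬C, ¬E, ∀r.⊥} — c ∉ (C ⊓ (A ⊔ E)) possible
2. Hence c : (C ⊓ (A ⊔ E)): not entailed.

No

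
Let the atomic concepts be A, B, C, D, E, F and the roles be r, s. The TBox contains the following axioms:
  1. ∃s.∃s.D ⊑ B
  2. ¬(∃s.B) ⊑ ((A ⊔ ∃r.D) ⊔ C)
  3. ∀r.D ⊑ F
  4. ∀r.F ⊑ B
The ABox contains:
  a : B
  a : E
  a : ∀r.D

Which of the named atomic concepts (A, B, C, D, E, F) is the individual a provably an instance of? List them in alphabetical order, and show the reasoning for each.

{B, E, F}

1. a : A?  L(a) = {B, E, ∀r.D} ∪ {¬A}
   apply at a: ∀r.D⊑F
   open: L(a) ⊇ {B, E, F, ¬A, ∀r.D, …} (+ ∃-successors) — a ∉ A possible
2. a : B?  L(a) = {B, E, ∀r.D} ∪ {¬B}
   clash {B, ¬B} at a — a ∈ B
3. a : C?  L(a) = {B, E, ∀r.D} ∪ {¬C}
   apply at a: ∀r.D⊑F
   open: L(a) ⊇ {B, E, F, ¬C, ∀r.D, …} (+ ∃-successors) — a ∉ C possible
4. a : D?  L(a) = {B, E, ∀r.D} ∪ {¬D}
   apply at a: ∀r.D⊑F
   open: L(a) ⊇ {B, E, F, ¬D, ∀r.D, …} (+ ∃-successors) — a ∉ D possible
5. a : E?  L(a) = {B, E, ∀r.D} ∪ {¬E}
   clash {E, ¬E} at a — a ∈ E
6. a : F?  L(a) = {B, E, ∀r.D} ∪ {¬F}
   clash {F, ¬F} at a — a ∈ F
7. Entailed for a: {B, E, F}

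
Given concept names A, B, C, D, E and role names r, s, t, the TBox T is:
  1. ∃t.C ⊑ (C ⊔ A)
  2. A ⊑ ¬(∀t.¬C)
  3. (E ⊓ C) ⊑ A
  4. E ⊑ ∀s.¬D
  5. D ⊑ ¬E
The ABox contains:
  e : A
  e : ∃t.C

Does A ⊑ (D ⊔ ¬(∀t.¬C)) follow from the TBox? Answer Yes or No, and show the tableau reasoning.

Yes

1. A ⊑ (D ⊔ ¬(∀t.¬C))  ⇔  (A ⊓ (¬D ⊓ ∀t.¬C)) unsat w.r.t. T
   all branches close; clash {C, ¬C} at an ∃-successor
2. Hence A ⊑ (D ⊔ ¬(∀t.¬C)): entailed.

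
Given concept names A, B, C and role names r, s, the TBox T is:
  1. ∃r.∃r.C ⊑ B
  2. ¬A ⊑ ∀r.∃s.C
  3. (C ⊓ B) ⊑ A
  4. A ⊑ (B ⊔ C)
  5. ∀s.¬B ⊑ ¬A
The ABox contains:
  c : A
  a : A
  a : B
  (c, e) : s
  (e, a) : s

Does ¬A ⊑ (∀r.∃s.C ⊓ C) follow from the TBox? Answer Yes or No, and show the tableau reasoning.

No

1. ¬A ⊑ (∀r.∃s.C ⊓ C)  ⇔  (¬A ⊓ (∃r.∀s.¬C ⊔ ¬C)) unsat w.r.t. T
   apply at x₀: ¬A⊑∀r.∃s.C
   open: L(x₀) ⊇ {¬A, ¬C, ∀r.∀r.¬C, ∀r.∃s.C}
2. Hence ¬A ⊑ (∀r.∃s.C ⊓ C): not entailed.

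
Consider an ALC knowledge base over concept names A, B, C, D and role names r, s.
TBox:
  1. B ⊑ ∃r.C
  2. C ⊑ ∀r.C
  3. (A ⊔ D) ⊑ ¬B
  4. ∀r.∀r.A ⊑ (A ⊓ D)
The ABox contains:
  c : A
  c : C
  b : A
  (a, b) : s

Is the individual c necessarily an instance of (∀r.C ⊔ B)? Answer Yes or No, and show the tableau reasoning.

Yes

1. c : (∀r.C ⊔ B)?  L(c) = {A, C} ∪ {(∃r.¬C ⊓ ¬B)}
   clash {C, ¬C} at an ∃-successor — c ∈ (∀r.C ⊔ B)
2. Hence c : (∀r.C ⊔ B): entailed.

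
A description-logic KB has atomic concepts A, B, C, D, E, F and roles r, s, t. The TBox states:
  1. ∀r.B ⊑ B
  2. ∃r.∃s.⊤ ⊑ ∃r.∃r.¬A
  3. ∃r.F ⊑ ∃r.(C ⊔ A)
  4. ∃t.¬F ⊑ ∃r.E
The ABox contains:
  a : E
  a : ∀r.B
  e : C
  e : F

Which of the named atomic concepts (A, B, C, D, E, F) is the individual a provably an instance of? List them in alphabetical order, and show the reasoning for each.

1. a : A?  L(a) = {E, ∀r.B} ∪ {¬A}
   apply at a: ∀r.B⊑B
   open: L(a) ⊇ {B, E, ¬A, ∀r.B, ∀r.¬F, …} — a ∉ A possible
2. a : B?  L(a) = {E, ∀r.B} ∪ {¬B}
   clash {B, ¬B} at a — a ∈ B
3. a : C?  L(a) = {E, ∀r.B} ∪ {¬C}
   apply at a: ∀r.B⊑B
   open: L(a) ⊇ {B, E, ¬C, ∀r.B, ∀r.¬F, …} — a ∉ C possible
4. a : D?  L(a) = {E, ∀r.B} ∪ {¬D}
   apply at a: ∀r.B⊑B
   open: L(a) ⊇ {B, E, ¬D, ∀r.B, ∀r.¬F, …} — a ∉ D possible
5. a : E?  L(a) = {E, ∀r.B} ∪ {¬E}
   clash {E, ¬E} at a — a ∈ E
6. a : F?  L(a) = {E, ∀r.B} ∪ {¬F}
   apply at a: ∀r.B⊑B
   open: L(a) ⊇ {B, E, ¬F, ∀r.B, ∀r.¬F, …} — a ∉ F possible
7. Entailed for a: {B, E}

{B, E}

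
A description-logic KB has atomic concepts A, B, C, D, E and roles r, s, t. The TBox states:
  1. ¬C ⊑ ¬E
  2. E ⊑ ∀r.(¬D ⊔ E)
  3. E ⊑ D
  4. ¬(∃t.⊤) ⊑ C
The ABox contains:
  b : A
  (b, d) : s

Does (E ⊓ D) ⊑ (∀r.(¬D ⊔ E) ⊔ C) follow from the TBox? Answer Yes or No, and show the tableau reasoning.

1. (E ⊓ D) ⊑ (∀r.(¬D ⊔ E) ⊔ C)  ⇔  ((E ⊓ D) ⊓ (∃r.(D ⊓ ¬E) ⊓ ¬C)) unsat w.r.t. T
   all branches close; clash {E, ¬E} at x₀
2. Hence (E ⊓ D) ⊑ (∀r.(¬D ⊔ E) ⊔ C): entailed.

Yes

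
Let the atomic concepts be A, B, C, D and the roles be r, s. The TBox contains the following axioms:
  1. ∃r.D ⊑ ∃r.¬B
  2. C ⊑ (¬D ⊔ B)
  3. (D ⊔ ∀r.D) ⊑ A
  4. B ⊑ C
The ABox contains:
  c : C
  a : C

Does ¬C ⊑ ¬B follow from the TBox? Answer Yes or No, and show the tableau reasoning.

Yes

1. ¬C ⊑ ¬B  ⇔  (¬C ⊓ B) unsat w.r.t. T
   all branches close; clash {C, ¬C} at x₀
2. Hence ¬C ⊑ ¬B: entailed.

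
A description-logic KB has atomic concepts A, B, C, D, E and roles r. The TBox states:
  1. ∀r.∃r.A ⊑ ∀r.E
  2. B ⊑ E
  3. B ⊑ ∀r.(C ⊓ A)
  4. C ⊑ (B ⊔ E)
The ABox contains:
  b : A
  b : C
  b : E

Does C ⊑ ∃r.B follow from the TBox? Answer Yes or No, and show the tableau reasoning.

1. C ⊑ ∃r.B  ⇔  (C ⊓ ∀r.¬B) unsat w.r.t. T
   apply at x₀: C⊑(B ⊔ E)
   open: L(x₀) ⊇ {C, E, ¬B, ∀r.¬B, ∃r.∀r.¬A} (+ ∃-successors)
2. Hence C ⊑ ∃r.B: not entailed.

No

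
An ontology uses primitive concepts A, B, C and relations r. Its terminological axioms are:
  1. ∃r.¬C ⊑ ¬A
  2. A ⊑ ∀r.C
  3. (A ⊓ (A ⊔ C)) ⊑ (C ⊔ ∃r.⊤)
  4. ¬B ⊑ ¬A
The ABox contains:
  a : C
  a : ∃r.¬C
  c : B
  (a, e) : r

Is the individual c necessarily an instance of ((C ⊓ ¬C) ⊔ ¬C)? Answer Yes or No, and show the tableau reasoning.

1. c : ((C ⊓ ¬C) ⊔ ¬C)?  L(c) = {B} ∪ {((¬C ⊔ C) ⊓ C)}
   open: L(c) ⊇ {B, C, ¬A} — c ∉ ((C ⊓ ¬C) ⊔ ¬C) possible
2. Hence c : ((C ⊓ ¬C) ⊔ ¬C): not entailed.

No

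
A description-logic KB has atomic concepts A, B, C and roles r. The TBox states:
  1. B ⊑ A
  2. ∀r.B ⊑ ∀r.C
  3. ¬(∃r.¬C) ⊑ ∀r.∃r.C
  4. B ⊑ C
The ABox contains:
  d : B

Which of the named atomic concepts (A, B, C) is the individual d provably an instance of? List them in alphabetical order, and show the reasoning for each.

1. d : A?  L(d) = {B} ∪ {¬A}
   clash {A, ¬A} at d — d ∈ A
2. d : B?  L(d) = {B} ∪ {¬B}
   clash {B, ¬B} at d — d ∈ B
3. d : C?  L(d) = {B} ∪ {¬C}
   clash {C, ¬C} at d — d ∈ C
4. Entailed for d: {A, B, C}

{A, B, C}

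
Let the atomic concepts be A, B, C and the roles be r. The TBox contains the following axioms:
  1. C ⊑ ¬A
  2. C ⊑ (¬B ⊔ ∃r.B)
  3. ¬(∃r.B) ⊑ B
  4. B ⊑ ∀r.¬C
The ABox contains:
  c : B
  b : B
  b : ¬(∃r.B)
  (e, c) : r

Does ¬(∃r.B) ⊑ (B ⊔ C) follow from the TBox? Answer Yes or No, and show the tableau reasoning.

1. ¬(∃r.B) ⊑ (B ⊔ C)  ⇔  (∀r.¬B ⊓ (¬B ⊓ ¬C)) unsat w.r.t. T
   all branches close; clash {B, ¬B} at x₀
2. Hence ¬(∃r.B) ⊑ (B ⊔ C): entailed.

Yes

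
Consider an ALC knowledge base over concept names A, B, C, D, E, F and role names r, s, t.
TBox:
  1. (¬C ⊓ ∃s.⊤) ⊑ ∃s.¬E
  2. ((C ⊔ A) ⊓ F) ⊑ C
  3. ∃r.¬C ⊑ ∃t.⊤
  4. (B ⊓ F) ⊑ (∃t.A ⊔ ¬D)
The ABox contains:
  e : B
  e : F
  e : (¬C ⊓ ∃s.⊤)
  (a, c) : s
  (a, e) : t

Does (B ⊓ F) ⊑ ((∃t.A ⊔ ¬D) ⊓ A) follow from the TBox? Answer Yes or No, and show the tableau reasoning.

No

1. (B ⊓ F) ⊑ ((∃t.A ⊔ ¬D) ⊓ A)  ⇔  ((B ⊓ F) ⊓ ((∀t.¬A ⊓ D) ⊔ ¬A)) unsat w.r.t. T
   apply at x₀: (B ⊓ F)⊑(∃t.A ⊔ ¬D)
   open: L(x₀) ⊇ {B, C, F, ¬A, ∀r.C, …} (+ ∃-successors)
2. Hence (B ⊓ F) ⊑ ((∃t.A ⊔ ¬D) ⊓ A): not entailed.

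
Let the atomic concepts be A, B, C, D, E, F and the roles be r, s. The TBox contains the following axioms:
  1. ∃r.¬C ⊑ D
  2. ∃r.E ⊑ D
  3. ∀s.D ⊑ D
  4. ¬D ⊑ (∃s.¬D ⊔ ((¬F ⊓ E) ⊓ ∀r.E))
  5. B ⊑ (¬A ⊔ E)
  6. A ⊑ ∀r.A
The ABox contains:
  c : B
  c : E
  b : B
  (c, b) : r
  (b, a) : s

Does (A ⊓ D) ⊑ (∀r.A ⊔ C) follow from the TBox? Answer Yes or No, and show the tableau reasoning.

Yes

1. (A ⊓ D) ⊑ (∀r.A ⊔ C)  ⇔  ((A ⊓ D) ⊓ (∃r.¬A ⊓ ¬C)) unsat w.r.t. T
   all branches close; clash {A, ¬A} at an ∃-successor
2. Hence (A ⊓ D) ⊑ (∀r.A ⊔ C): entailed.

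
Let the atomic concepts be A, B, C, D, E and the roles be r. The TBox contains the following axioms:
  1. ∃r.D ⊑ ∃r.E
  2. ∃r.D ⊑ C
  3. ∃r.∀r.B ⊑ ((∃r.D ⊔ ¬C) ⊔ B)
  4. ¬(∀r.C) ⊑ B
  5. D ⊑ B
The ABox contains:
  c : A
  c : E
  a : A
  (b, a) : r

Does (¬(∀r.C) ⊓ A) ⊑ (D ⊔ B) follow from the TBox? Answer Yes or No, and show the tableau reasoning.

Yes

1. (¬(∀r.C) ⊓ A) ⊑ (D ⊔ B)  ⇔  ((∃r.¬C ⊓ A) ⊓ (¬D ⊓ ¬B)) unsat w.r.t. T
   all branches close; clash {B, ¬B} at x₀
2. Hence (¬(∀r.C) ⊓ A) ⊑ (D ⊔ B): entailed.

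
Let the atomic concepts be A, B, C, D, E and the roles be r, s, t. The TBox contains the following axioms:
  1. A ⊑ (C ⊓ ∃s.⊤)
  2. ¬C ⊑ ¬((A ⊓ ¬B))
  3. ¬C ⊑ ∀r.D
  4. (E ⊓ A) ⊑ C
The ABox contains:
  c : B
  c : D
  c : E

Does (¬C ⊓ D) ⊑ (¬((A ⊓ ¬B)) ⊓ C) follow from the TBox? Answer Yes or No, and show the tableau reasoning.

1. (¬C ⊓ D) ⊑ (¬((A ⊓ ¬B)) ⊓ C)  ⇔  ((¬C ⊓ D) ⊓ ((A ⊓ ¬B) ⊔ ¬C)) unsat w.r.t. T
   apply at x₀: ¬C⊑¬((A ⊓ ¬B)); ¬C⊑∀r.D
   open: L(x₀) ⊇ {D, ¬A, ¬C, ¬E, ∀r.D}
2. Hence (¬C ⊓ D) ⊑ (¬((A ⊓ ¬B)) ⊓ C): not entailed.

No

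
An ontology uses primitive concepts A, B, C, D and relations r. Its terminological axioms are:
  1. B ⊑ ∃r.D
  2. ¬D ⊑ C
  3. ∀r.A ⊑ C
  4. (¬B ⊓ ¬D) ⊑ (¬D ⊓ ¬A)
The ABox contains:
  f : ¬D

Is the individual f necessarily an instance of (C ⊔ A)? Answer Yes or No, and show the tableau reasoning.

Yes

1. f : (C ⊔ A)?  L(f) = {¬D} ∪ {(¬C ⊓ ¬A)}
   clash {C, ¬C} at f — f ∈ (C ⊔ A)
2. Hence f : (C ⊔ A): entailed.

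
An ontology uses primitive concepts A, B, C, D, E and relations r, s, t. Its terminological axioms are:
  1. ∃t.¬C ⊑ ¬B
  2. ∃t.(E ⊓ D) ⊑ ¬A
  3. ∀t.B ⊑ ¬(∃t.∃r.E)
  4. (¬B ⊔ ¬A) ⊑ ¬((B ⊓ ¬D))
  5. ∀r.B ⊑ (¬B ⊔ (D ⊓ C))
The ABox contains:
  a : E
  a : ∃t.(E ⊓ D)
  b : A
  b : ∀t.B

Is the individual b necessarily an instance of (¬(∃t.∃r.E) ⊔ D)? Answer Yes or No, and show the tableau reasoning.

Yes

1. b : (¬(∃t.∃r.E) ⊔ D)?  L(b) = {A, ∀t.B} ∪ {(∃t.∃r.E ⊓ ¬D)}
   clash {A, ¬A} at b — b ∈ (¬(∃t.∃r.E) ⊔ D)
2. Hence b : (¬(∃t.∃r.E) ⊔ D): entailed.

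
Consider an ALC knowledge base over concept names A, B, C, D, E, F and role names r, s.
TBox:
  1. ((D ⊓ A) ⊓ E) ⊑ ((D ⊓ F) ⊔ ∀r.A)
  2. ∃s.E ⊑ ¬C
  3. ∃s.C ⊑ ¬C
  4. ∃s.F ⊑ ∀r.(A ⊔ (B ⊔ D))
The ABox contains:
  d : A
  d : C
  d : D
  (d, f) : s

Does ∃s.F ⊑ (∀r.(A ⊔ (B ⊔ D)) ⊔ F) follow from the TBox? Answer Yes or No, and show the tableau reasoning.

Yes

1. ∃s.F ⊑ (∀r.(A ⊔ (B ⊔ D)) ⊔ F)  ⇔  (∃s.F ⊓ (∃r.(¬A ⊓ (¬B ⊓ ¬D)) ⊓ ¬F)) unsat w.r.t. T
   all branches close; clash {A, ¬A} at an ∃-successor
2. Hence ∃s.F ⊑ (∀r.(A ⊔ (B ⊔ D)) ⊔ F): entailed.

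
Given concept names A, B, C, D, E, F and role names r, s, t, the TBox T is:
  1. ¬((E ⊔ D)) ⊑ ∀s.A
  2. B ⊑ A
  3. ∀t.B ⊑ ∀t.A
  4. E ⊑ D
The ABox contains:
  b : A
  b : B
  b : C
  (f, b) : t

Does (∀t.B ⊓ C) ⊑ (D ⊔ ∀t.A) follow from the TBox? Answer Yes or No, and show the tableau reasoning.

Yes

1. (∀t.B ⊓ C) ⊑ (D ⊔ ∀t.A)  ⇔  ((∀t.B ⊓ C) ⊓ (¬D ⊓ ∃t.¬A)) unsat w.r.t. T
   all branches close; clash {D, ¬D} at x₀
2. Hence (∀t.B ⊓ C) ⊑ (D ⊔ ∀t.A): entailed.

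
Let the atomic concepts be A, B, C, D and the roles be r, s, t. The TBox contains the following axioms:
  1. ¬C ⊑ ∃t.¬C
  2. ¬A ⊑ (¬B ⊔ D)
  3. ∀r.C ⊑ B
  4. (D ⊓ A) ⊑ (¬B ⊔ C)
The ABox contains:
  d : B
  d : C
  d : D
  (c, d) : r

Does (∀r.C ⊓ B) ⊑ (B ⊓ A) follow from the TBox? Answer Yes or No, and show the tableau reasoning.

No

1. (∀r.C ⊓ B) ⊑ (B ⊓ A)  ⇔  ((∀r.C ⊓ B) ⊓ (¬B ⊔ ¬A)) unsat w.r.t. T
   open: L(x₀) ⊇ {B, C, D, ¬A, ∀r.C}
2. Hence (∀r.C ⊓ B) ⊑ (B ⊓ A): not entailed.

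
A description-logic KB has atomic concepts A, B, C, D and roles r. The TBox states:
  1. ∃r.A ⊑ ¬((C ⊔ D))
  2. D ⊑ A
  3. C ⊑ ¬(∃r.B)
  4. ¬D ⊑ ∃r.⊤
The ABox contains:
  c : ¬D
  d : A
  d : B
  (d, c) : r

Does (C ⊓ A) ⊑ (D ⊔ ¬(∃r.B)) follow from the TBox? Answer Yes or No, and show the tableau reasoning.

1. (C ⊓ A) ⊑ (D ⊔ ¬(∃r.B))  ⇔  ((C ⊓ A) ⊓ (¬D ⊓ ∃r.B)) unsat w.r.t. T
   all branches close; clash {C, ¬C} at x₀
2. Hence (C ⊓ A) ⊑ (D ⊔ ¬(∃r.B)): entailed.

Yes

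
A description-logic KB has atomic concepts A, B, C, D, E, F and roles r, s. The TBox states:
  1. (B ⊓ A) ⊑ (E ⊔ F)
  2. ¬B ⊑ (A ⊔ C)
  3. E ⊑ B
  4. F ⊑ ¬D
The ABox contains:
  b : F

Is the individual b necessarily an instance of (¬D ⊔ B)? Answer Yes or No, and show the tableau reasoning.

Yes

1. b : (¬D ⊔ B)?  L(b) = {F} ∪ {(D ⊓ ¬B)}
   clash {B, ¬B} at b — b ∈ (¬D ⊔ B)
2. Hence b : (¬D ⊔ B): entailed.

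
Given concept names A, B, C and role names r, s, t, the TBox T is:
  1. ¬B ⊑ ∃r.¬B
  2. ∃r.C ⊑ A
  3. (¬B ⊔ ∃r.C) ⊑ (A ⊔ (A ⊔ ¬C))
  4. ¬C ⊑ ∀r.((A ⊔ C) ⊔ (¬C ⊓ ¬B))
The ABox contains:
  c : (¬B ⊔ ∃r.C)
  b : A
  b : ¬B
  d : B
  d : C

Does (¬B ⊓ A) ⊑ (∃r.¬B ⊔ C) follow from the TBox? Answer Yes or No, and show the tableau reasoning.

Yes

1. (¬B ⊓ A) ⊑ (∃r.¬B ⊔ C)  ⇔  ((¬B ⊓ A) ⊓ (∀r.B ⊓ ¬C)) unsat w.r.t. T
   all branches close; clash {B, ¬B} at an ∃-successor
2. Hence (¬B ⊓ A) ⊑ (∃r.¬B ⊔ C): entailed.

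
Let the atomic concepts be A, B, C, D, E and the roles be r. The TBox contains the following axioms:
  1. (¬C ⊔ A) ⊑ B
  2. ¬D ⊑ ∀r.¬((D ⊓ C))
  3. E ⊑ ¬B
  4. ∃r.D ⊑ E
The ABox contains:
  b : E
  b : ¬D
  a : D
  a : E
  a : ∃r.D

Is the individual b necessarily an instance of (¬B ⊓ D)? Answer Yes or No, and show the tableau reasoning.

No

1. b : (¬B ⊓ D)?  L(b) = {E, ¬D} ∪ {(B ⊔ ¬D)}
   apply at b: ¬D⊑∀r.¬((D ⊓ C)); E⊑¬B
   open: L(b) ⊇ {C, E, ¬A, ¬B, ¬D, …} — b ∉ (¬B ⊓ D) possible
2. Hence b : (¬B ⊓ D): not entailed.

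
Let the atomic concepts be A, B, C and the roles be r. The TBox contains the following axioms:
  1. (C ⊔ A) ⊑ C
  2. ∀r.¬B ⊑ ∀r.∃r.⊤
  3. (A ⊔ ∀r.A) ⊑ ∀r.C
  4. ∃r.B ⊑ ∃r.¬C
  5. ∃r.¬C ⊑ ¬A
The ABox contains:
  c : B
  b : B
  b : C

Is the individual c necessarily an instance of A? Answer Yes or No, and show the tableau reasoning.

1. c : A?  L(c) = {B} ∪ {¬A}
   open: L(c) ⊇ {B, ¬A, ¬C, ∀r.¬B, ∀r.∃r.⊤, …} (+ ∃-successors) — c ∉ A possible
2. Hence c : A: not entailed.

No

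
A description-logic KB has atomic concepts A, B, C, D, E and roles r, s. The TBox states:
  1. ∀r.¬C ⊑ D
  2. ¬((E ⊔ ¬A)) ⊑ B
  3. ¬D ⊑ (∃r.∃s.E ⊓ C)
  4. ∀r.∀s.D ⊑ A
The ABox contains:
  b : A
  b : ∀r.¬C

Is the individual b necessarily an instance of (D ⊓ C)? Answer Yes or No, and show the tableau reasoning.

No

1. b : (D ⊓ C)?  L(b) = {A, ∀r.¬C} ∪ {(¬D ⊔ ¬C)}
   apply at b: ∀r.¬C⊑D
   open: L(b) ⊇ {A, D, E, ¬C, ∀r.¬C} — b ∉ (D ⊓ C) possible
2. Hence b : (D ⊓ C): not entailed.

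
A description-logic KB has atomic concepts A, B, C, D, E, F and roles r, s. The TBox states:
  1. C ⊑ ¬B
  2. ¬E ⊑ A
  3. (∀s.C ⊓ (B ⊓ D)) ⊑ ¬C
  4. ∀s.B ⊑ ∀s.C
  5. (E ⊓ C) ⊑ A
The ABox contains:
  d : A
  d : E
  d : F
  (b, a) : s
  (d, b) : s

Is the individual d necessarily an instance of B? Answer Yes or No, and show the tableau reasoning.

No

1. d : B?  L(d) = {A, E, F} ∪ {¬B}
   open: L(d) ⊇ {A, E, F, ¬B, ∃s.¬B, …} (+ ∃-successors) — d ∉ B possible
2. Hence d : B: not entailed.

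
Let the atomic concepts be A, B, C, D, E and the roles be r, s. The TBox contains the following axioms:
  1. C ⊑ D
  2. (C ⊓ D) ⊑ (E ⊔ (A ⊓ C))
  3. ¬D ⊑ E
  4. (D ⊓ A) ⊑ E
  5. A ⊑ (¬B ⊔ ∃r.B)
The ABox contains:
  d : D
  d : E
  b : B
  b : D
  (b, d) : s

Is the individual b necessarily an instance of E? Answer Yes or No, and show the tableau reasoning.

No

1. b : E?  L(b) = {B, D} ∪ {¬E}
   open: L(b) ⊇ {B, D, ¬A, ¬C, ¬E} — b ∉ E possible
2. Hence b : E: not entailed.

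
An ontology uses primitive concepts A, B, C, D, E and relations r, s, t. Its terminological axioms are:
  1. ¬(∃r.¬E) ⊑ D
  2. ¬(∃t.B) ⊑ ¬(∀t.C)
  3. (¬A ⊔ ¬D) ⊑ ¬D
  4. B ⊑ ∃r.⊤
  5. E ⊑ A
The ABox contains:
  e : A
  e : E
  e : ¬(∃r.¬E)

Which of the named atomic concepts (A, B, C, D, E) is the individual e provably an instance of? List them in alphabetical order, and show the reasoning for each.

1. e : A?  L(e) = {A, E, ¬(∃r.¬E)} ∪ {¬A}
   clash {A, ¬A} at e — e ∈ A
2. e : B?  L(e) = {A, E, ¬(∃r.¬E)} ∪ {¬B}
   apply at e: ¬(∃r.¬E)⊑D
   open: L(e) ⊇ {A, D, E, ¬B, ∀r.E, …} (+ ∃-successors) — e ∉ B possible
3. e : C?  L(e) = {A, E, ¬(∃r.¬E)} ∪ {¬C}
   apply at e: ¬(∃r.¬E)⊑D
   open: L(e) ⊇ {A, D, E, ¬B, ¬C, …} (+ ∃-successors) — e ∉ C possible
4. e : D?  L(e) = {A, E, ¬(∃r.¬E)} ∪ {¬D}
   clash {D, ¬D} at e — e ∈ D
5. e : E?  L(e) = {A, E, ¬(∃r.¬E)} ∪ {¬E}
   clash {E, ¬E} at e — e ∈ E
6. Entailed for e: {A, D, E}

{A, D, E}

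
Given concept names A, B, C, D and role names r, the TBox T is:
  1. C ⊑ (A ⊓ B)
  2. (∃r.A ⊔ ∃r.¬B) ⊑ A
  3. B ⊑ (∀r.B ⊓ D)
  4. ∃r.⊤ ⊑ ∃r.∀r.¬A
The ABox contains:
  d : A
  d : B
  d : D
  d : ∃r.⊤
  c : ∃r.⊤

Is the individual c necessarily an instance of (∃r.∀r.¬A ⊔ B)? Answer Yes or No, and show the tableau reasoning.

1. c : (∃r.∀r.¬A ⊔ B)?  L(c) = {∃r.⊤} ∪ {(∀r.∃r.A ⊓ ¬B)}
   clash {B, ¬B} at c — c ∈ (∃r.∀r.¬A ⊔ B)
2. Hence c : (∃r.∀r.¬A ⊔ B): entailed.

Yes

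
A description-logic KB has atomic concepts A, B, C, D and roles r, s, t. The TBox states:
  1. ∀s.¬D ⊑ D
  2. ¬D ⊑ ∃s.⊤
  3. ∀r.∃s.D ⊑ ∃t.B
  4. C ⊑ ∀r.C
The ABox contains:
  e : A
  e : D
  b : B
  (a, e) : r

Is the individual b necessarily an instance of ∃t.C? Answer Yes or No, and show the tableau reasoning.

No

1. b : ∃t.C?  L(b) = {B} ∪ {∀t.¬C}
   open: L(b) ⊇ {B, D, ¬C, ∀t.¬C, ∃r.∀s.¬D} (+ ∃-successors) — b ∉ ∃t.C possible
2. Hence b : ∃t.C: not entailed.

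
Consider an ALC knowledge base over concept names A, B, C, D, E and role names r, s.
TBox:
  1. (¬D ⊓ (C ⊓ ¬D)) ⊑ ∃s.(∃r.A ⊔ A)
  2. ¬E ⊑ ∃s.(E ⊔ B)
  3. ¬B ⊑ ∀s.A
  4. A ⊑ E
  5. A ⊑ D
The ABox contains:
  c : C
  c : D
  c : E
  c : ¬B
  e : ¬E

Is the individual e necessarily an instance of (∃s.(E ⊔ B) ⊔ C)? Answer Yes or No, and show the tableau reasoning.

Yes

1. e : (∃s.(E ⊔ B) ⊔ C)?  L(e) = {¬E} ∪ {(∀s.(¬E ⊓ ¬B) ⊓ ¬C)}
   clash {E, ¬E} at e — e ∈ (∃s.(E ⊔ B) ⊔ C)
2. Hence e : (∃s.(E ⊔ B) ⊔ C): entailed.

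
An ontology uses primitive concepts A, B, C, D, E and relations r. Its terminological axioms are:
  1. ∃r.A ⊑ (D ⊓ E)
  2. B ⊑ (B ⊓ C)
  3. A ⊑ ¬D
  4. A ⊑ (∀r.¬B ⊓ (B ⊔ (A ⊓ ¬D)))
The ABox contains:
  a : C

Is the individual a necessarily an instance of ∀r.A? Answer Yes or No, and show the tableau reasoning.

No

1. a : ∀r.A?  L(a) = {C} ∪ {∃r.¬A}
   open: L(a) ⊇ {C, ¬A, ¬B, ∀r.¬A, ∃r.¬A} (+ ∃-successors) — a ∉ ∀r.A possible
2. Hence a : ∀r.A: not entailed.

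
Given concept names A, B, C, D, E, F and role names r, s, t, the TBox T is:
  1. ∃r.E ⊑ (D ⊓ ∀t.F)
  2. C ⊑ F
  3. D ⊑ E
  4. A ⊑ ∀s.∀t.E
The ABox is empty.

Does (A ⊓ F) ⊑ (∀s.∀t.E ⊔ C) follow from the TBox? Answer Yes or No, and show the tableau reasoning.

1. (A ⊓ F) ⊑ (∀s.∀t.E ⊔ C)  ⇔  ((A ⊓ F) ⊓ (∃s.∃t.¬E ⊓ ¬C)) unsat w.r.t. T
   all branches close; clash {E, ¬E} at an ∃-successor
2. Hence (A ⊓ F) ⊑ (∀s.∀t.E ⊔ C): entailed.

Yes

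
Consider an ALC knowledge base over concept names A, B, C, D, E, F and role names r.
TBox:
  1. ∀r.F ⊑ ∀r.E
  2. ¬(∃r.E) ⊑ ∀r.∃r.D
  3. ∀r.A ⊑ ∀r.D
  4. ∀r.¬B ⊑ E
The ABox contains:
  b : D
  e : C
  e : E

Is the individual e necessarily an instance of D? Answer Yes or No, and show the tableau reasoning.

1. e : D?  L(e) = {C, E} ∪ {¬D}
   open: L(e) ⊇ {C, E, ¬D, ∃r.E, ∃r.¬A, …} (+ ∃-successors) — e ∉ D possible
2. Hence e : D: not entailed.

No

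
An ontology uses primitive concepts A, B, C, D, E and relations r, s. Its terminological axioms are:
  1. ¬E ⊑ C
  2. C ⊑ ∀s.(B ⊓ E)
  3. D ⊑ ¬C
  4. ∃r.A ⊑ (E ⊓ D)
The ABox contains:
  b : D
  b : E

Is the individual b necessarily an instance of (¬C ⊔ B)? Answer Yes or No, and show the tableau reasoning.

Yes

1. b : (¬C ⊔ B)?  L(b) = {D, E} ∪ {(C ⊓ ¬B)}
   clash {C, ¬C} at b — b ∈ (¬C ⊔ B)
2. Hence b : (¬C ⊔ B): entailed.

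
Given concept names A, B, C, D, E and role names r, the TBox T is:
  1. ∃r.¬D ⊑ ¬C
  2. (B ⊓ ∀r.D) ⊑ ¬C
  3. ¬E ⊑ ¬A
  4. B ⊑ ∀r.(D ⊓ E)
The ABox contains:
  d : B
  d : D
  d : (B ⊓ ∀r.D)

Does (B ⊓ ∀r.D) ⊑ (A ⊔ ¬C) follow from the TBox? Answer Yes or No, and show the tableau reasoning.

1. (B ⊓ ∀r.D) ⊑ (A ⊔ ¬C)  ⇔  ((B ⊓ ∀r.D) ⊓ (¬A ⊓ C)) unsat w.r.t. T
   all branches close; clash {C, ¬C} at x₀
2. Hence (B ⊓ ∀r.D) ⊑ (A ⊔ ¬C): entailed.

Yes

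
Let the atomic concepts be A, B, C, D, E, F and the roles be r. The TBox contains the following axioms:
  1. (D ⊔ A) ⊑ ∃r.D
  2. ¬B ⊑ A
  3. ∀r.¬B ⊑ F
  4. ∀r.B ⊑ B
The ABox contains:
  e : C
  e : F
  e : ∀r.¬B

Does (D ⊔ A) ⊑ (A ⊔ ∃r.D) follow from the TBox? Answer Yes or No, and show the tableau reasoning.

Yes

1. (D ⊔ A) ⊑ (A ⊔ ∃r.D)  ⇔  ((D ⊔ A) ⊓ (¬A ⊓ ∀r.¬D)) unsat w.r.t. T
   all branches close; clash {A, ¬A} at x₀
2. Hence (D ⊔ A) ⊑ (A ⊔ ∃r.D): entailed.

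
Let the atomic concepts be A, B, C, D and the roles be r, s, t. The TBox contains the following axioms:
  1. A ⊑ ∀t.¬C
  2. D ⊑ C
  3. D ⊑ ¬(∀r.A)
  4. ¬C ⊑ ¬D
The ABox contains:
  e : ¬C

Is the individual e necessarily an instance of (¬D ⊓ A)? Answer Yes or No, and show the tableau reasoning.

1. e : (¬D ⊓ A)?  L(e) = {¬C} ∪ {(D ⊔ ¬A)}
   apply at e: ¬C⊑¬D
   open: L(e) ⊇ {¬A, ¬C, ¬D} — e ∉ (¬D ⊓ A) possible
2. Hence e : (¬D ⊓ A): not entailed.

No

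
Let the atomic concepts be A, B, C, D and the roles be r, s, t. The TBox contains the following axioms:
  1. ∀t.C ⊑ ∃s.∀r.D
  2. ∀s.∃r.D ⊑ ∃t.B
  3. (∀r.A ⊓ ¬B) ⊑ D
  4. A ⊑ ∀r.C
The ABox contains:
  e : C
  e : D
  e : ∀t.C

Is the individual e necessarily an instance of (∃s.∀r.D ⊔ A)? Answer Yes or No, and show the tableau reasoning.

Yes

1. e : (∃s.∀r.D ⊔ A)?  L(e) = {C, D, ∀t.C} ∪ {(∀s.∃r.¬D ⊓ ¬A)}
   clash {D, ¬D} at an ∃-successor — e ∈ (∃s.∀r.D ⊔ A)
2. Hence e : (∃s.∀r.D ⊔ A): entailed.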